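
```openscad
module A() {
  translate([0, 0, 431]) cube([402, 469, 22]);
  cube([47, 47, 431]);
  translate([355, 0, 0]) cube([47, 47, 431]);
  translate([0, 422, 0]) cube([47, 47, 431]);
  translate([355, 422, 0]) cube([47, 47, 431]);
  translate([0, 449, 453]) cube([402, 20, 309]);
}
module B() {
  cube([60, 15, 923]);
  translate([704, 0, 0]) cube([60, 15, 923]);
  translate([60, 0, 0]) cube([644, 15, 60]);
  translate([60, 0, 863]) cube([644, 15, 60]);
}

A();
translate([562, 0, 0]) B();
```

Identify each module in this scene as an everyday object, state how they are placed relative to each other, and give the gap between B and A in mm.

The picture frame's nearest face is 160 mm from the chair's +x face.

A is a chair. B is a picture frame. The picture frame is on the floor beside the chair on its +x side. The gap between the picture frame and the chair is 160 mm.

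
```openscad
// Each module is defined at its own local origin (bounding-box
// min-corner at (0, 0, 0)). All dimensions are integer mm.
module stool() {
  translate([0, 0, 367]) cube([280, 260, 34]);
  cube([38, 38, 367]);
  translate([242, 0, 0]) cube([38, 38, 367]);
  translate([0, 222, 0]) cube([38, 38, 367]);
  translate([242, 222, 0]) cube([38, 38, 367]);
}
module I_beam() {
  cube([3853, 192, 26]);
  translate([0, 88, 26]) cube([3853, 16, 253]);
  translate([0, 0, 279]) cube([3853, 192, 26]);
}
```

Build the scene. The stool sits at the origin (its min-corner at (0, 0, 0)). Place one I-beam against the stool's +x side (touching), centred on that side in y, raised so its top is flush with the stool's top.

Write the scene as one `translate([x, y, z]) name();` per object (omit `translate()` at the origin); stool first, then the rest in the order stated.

stool();
translate([280, 34, 96]) I_beam();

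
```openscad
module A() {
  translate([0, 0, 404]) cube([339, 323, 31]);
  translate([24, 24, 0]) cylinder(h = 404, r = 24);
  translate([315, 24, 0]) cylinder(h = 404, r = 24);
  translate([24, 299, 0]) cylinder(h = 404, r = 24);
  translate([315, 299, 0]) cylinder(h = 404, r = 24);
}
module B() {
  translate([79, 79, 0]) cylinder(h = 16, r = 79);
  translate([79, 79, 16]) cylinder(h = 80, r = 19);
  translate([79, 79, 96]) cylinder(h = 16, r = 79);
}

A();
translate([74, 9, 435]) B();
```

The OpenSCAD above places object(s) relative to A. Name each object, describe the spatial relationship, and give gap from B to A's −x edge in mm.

The spool's min-x is at 74; the stool's min-x is 0; gap = 74 mm.

A is a stool. B is a spool. The spool is on top of the stool. The gap from the spool to the stool's −x edge is 74 mm.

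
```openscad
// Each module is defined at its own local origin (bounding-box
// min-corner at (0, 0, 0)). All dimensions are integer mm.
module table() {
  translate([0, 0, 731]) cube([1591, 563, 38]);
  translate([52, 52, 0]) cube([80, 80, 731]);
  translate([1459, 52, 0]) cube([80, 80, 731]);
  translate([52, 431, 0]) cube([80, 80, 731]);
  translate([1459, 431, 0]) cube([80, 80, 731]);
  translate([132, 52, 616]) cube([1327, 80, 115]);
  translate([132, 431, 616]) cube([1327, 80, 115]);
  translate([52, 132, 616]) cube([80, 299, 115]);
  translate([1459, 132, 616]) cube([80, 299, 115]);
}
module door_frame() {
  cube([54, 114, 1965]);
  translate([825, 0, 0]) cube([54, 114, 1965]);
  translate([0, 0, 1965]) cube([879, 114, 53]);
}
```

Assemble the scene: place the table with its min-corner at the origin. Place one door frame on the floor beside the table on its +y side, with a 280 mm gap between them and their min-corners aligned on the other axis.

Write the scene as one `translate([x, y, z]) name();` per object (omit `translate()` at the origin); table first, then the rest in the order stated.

table();
translate([0, 843, 0]) door_frame();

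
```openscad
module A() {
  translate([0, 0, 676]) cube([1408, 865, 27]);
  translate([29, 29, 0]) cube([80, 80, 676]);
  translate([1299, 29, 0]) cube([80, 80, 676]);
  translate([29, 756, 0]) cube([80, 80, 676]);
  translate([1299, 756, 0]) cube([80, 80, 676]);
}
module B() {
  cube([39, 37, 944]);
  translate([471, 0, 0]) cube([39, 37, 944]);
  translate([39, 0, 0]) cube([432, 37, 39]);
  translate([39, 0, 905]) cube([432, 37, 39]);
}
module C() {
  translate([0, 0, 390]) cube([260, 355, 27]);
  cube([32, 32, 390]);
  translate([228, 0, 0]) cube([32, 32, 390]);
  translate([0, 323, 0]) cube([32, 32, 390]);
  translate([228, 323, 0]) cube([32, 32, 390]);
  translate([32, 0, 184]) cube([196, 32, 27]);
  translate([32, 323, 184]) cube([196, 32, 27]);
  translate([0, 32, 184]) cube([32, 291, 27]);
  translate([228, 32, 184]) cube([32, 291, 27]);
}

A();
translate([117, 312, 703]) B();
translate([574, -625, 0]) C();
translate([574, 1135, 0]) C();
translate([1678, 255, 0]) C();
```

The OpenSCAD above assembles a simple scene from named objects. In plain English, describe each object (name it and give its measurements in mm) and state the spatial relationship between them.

A is a rectangular dining table. The top is 1408×865×27 mm with its upper surface at z = 703 mm. It stands on four 80×80 mm square legs, each inset 29 mm from the nearest pair of top edges, running from the floor to the underside of the top.

B is a picture frame with a 432×866 mm rectangular opening (x by z) and a uniform 39 mm border on every side. Frame depth is 37 mm along y. It is built from two vertical stiles running the full outside height and two horizontal rails spanning the gap between the stiles.

C is a four-legged stool. The seat is 260×355 mm, 27 mm thick, top at z = 417 mm. It stands on four square legs, each 32×32 mm in cross-section, from z = 0 to the seat underside, each flush with a corner of the seat. Four stretchers, 32 mm wide and 27 mm tall, connect adjacent legs with their undersides at z = 184 mm, each running between the inner faces of the legs it joins and aligned with the legs' outer faces on the other axis.

The picture frame is on top of the table. Three stools sit around the table at the −y, +y, +x sides.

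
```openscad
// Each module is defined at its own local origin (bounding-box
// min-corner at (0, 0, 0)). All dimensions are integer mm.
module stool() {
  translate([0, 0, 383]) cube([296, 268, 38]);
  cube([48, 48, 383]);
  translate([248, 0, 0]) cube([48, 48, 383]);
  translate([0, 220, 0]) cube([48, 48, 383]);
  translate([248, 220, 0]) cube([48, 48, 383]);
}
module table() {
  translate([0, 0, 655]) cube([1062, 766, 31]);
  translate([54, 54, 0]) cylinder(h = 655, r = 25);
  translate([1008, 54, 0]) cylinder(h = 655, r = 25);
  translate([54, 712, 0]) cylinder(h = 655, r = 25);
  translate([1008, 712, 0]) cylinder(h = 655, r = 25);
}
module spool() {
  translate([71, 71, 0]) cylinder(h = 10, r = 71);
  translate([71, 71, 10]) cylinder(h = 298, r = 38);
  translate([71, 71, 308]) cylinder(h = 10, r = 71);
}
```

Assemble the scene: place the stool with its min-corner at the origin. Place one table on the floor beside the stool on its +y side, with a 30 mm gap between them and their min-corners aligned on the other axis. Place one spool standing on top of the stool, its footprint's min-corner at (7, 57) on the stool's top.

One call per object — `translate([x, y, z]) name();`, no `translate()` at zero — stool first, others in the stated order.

stool();
translate([0, 298, 0]) table();
translate([7, 57, 421]) spool();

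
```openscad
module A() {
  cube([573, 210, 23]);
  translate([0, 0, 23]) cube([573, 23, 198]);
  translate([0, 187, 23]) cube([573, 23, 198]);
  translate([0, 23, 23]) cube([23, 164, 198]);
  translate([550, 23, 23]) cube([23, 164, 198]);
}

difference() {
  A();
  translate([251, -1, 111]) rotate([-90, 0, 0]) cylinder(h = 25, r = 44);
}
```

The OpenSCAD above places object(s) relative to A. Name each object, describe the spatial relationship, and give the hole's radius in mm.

A is an open box. The open box has a circular hole through its front wall. The hole's radius is 44 mm.

The subtracted cylinder has r = 44 mm.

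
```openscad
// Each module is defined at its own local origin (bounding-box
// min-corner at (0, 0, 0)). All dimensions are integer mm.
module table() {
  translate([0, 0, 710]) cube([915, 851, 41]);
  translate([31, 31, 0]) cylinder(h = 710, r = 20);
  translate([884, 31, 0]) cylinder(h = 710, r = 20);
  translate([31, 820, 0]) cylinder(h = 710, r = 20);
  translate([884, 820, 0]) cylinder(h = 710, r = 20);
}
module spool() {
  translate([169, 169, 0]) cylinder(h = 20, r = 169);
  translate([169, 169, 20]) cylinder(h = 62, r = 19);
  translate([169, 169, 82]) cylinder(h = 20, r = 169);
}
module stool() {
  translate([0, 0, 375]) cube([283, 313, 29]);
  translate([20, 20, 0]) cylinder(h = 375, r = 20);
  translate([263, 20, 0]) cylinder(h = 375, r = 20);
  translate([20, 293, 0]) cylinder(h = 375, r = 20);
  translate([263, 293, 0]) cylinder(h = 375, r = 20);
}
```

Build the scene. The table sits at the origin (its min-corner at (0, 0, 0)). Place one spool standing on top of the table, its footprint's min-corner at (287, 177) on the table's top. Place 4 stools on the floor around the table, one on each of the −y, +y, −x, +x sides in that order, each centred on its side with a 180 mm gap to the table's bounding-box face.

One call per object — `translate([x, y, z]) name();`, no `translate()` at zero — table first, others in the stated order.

table();
translate([287, 177, 751]) spool();
translate([316, -493, 0]) stool();
translate([316, 1031, 0]) stool();
translate([-463, 269, 0]) stool();
translate([1095, 269, 0]) stool();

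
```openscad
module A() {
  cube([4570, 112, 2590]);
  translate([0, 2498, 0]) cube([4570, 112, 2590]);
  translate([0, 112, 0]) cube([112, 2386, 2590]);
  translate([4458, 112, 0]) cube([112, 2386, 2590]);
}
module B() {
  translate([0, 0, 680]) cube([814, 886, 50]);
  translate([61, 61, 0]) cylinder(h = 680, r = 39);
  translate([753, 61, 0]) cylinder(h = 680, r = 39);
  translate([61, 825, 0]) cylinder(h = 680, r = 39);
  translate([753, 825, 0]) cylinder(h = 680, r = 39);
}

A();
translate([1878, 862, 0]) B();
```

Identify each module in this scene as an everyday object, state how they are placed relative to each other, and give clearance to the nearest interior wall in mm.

A is a house frame. B is a table. The table sits inside the house frame, centred. The clearance to the nearest interior wall is 750 mm.

Clearances: x = 1766, y = 750; minimum 750 mm.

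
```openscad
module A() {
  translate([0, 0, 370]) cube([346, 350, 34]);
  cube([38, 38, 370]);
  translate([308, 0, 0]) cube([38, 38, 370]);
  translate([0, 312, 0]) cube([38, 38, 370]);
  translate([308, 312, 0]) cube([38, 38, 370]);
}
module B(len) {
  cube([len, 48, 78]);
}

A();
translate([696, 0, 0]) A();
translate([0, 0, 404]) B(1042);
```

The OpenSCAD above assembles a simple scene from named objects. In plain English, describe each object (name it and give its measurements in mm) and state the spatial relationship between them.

A is a four-legged stool. The seat is a 346×350×34 mm slab whose top surface is at z = 404 mm; four square legs, each 38×38 mm in cross-section, run from the floor (z = 0) to the underside of the seat, each flush with a corner of the seat.

B is a rectangular beam 1042 mm long (x), 48 mm deep (y), 78 mm thick (z).

The beam spans the tops of two stools placed 350 mm apart, resting at z = 404 mm.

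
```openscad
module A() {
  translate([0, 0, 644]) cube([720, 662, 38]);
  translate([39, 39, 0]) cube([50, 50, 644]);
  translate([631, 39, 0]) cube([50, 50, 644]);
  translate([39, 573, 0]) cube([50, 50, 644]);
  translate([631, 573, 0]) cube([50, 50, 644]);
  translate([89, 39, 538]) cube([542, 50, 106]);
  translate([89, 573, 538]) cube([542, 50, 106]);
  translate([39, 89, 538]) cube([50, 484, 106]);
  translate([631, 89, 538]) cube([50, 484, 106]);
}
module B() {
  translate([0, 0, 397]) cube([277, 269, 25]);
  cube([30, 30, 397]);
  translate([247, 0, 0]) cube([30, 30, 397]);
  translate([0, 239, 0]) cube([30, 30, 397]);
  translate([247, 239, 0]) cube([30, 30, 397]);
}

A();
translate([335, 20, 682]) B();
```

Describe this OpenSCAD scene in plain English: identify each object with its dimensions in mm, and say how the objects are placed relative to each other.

A is a table with a 720×662 mm rectangular top, 38 mm thick, top surface at z = 682 mm, supported by four 50×50 mm square legs, each inset 39 mm from the nearest pair of top edges, running from the floor. Four apron rails, 50 mm thick and 106 mm tall, run between adjacent legs with their top edges flush with the underside of the top and their outer faces flush with the legs' outer faces.

B is a four-legged stool. The seat is 277×269 mm, 25 mm thick, top at z = 422 mm. It stands on four square legs, each 30×30 mm in cross-section, from z = 0 to the seat underside, each flush with a corner of the seat.

The stool is on top of the table.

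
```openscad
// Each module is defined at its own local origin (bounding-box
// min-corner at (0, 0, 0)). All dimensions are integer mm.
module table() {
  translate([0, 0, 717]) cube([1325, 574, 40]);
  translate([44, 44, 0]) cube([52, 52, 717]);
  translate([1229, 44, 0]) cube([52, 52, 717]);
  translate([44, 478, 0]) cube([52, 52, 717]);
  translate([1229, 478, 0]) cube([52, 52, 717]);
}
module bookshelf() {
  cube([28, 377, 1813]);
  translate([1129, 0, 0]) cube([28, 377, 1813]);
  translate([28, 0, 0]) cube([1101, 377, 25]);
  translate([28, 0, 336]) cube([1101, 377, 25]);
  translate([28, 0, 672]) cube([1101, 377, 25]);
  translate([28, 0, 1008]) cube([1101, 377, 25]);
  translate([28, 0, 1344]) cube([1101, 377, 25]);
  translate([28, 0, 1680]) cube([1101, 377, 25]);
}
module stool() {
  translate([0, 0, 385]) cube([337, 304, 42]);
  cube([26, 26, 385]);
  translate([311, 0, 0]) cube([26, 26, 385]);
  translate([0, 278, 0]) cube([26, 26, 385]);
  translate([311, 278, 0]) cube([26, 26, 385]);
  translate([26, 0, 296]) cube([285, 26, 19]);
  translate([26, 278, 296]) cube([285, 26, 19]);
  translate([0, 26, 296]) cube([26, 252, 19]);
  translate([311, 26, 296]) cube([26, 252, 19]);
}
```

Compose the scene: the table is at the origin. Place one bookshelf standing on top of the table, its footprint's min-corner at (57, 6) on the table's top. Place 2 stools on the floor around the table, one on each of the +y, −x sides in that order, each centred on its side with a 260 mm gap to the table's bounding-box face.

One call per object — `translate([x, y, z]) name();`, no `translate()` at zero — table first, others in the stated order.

table();
translate([57, 6, 757]) bookshelf();
translate([494, 834, 0]) stool();
translate([-597, 135, 0]) stool();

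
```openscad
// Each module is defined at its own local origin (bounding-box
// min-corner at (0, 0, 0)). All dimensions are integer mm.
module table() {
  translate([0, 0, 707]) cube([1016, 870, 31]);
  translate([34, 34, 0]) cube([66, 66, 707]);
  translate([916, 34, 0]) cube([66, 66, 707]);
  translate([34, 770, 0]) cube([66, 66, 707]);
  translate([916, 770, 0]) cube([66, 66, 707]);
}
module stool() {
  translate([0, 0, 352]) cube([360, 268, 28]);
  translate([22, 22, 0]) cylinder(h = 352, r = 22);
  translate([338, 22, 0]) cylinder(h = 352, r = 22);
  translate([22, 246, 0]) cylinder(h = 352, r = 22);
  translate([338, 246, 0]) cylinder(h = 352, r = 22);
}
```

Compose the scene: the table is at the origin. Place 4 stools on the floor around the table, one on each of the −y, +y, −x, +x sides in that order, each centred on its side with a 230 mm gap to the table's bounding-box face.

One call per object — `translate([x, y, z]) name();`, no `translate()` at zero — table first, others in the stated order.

table();
translate([328, -498, 0]) stool();
translate([328, 1100, 0]) stool();
translate([-590, 301, 0]) stool();
translate([1246, 301, 0]) stool();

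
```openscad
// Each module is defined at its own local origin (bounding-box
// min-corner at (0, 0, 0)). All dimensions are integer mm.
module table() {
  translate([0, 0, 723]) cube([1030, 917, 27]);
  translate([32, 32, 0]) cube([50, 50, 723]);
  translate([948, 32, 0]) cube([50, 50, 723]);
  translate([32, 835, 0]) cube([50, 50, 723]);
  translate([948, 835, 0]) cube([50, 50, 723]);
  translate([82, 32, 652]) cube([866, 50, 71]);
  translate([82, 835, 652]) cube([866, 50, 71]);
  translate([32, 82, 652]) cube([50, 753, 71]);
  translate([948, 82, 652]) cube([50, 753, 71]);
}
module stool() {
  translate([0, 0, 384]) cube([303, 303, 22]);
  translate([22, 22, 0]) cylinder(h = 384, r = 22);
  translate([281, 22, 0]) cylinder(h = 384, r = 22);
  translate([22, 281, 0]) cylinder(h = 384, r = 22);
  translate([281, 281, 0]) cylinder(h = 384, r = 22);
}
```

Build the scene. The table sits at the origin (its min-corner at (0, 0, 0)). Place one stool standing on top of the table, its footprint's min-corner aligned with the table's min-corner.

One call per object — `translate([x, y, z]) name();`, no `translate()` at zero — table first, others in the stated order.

table();
translate([0, 0, 750]) stool();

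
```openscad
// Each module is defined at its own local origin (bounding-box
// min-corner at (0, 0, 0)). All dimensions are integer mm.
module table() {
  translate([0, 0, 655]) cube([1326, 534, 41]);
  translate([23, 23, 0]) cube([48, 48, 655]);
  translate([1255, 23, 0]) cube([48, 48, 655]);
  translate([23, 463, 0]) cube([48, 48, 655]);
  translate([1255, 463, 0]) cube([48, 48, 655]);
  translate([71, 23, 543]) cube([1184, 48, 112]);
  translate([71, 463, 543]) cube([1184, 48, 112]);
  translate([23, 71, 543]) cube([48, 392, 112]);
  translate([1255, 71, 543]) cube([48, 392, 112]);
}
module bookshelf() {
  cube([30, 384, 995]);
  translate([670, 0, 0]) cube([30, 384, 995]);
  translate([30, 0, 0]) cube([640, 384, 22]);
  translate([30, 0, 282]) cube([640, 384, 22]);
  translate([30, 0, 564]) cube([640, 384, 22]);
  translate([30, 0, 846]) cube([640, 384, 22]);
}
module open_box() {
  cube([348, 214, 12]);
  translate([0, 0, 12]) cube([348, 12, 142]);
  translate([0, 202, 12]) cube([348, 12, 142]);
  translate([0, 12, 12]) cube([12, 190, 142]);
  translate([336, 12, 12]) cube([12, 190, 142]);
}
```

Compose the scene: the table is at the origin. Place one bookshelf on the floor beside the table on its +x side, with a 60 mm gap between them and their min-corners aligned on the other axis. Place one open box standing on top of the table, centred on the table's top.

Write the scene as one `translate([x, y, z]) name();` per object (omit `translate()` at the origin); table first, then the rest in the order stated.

table();
translate([1386, 0, 0]) bookshelf();
translate([489, 160, 696]) open_box();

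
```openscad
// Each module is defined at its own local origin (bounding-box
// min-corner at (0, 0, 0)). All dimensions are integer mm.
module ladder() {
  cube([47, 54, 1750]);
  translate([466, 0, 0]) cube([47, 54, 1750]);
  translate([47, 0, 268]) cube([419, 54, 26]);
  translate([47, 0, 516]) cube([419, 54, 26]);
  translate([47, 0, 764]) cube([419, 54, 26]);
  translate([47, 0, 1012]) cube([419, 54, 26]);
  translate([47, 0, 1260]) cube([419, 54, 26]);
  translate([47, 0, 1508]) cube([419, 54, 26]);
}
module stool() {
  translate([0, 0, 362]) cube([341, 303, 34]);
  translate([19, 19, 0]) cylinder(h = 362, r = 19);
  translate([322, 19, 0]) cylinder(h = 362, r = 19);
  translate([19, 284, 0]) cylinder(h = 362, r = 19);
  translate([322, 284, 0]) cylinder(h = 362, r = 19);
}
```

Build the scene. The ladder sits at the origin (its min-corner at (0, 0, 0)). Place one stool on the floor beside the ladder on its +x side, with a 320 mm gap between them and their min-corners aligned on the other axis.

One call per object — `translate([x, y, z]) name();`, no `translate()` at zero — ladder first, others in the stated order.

ladder();
translate([833, 0, 0]) stool();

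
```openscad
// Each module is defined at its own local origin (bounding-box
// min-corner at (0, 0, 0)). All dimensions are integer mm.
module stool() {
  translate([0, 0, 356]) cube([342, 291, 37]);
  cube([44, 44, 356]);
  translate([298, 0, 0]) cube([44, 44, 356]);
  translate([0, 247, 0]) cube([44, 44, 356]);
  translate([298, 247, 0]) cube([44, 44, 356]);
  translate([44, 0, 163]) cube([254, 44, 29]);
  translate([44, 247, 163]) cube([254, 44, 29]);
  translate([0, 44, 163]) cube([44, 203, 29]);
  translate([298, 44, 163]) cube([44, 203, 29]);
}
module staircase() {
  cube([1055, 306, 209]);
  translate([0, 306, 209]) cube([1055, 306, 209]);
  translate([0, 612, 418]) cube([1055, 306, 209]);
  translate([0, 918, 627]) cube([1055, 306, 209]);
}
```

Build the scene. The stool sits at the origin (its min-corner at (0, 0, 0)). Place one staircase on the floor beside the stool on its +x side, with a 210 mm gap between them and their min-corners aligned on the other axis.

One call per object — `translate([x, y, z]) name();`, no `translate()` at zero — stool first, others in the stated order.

stool();
translate([552, 0, 0]) staircase();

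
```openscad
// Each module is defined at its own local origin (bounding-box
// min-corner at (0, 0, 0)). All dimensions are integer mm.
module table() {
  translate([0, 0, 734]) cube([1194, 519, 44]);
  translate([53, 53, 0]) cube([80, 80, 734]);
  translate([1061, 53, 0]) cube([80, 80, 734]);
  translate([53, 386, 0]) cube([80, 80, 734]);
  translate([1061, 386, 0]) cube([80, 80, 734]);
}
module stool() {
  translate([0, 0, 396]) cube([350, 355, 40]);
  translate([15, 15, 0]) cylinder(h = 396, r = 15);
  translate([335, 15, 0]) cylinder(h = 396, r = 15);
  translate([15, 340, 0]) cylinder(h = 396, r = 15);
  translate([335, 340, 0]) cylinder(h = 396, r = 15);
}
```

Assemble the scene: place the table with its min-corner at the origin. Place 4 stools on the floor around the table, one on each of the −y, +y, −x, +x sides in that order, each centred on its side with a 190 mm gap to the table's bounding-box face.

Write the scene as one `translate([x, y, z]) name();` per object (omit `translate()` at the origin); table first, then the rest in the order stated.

table();
translate([422, -545, 0]) stool();
translate([422, 709, 0]) stool();
translate([-540, 82, 0]) stool();
translate([1384, 82, 0]) stool();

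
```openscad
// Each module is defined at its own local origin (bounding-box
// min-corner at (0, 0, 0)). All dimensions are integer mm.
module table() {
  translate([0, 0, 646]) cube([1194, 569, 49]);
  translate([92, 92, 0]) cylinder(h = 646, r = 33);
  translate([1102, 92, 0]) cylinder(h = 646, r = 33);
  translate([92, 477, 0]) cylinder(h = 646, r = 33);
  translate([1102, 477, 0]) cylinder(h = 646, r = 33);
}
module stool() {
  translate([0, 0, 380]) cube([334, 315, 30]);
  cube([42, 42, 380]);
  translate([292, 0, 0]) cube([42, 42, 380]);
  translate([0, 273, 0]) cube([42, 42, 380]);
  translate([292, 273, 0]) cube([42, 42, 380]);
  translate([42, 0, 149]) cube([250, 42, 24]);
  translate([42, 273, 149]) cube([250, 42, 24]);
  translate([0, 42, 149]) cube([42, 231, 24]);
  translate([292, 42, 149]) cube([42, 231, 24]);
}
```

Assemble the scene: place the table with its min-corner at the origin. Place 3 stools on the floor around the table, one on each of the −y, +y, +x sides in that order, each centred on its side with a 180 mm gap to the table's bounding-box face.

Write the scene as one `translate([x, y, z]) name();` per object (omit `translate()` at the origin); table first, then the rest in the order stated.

table();
translate([430, -495, 0]) stool();
translate([430, 749, 0]) stool();
translate([1374, 127, 0]) stool();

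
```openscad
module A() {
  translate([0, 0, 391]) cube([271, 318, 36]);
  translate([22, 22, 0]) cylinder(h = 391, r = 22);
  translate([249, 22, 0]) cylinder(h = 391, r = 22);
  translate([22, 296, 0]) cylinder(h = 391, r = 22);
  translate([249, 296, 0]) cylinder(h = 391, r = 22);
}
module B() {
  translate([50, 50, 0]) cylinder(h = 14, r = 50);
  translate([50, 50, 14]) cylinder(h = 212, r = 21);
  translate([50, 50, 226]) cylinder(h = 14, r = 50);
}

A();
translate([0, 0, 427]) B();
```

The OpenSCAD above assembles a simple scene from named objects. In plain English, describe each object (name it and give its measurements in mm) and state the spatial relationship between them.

A is a four-legged stool. The seat is a 271×318×36 mm slab whose top surface is at z = 427 mm; four round legs, each 44 mm in diameter, run from the floor (z = 0) to the underside of the seat, each leg's axis is inset half a diameter from the nearest pair of seat edges (so the leg's bounding box is flush with the corner).

B is a spool: two coaxial disc flanges of radius 50 mm and thickness 14 mm, joined by a core cylinder of radius 21 mm and height 212 mm. The lower flange rests on z = 0 and the three cylinders share a vertical axis.

The spool is on top of the stool.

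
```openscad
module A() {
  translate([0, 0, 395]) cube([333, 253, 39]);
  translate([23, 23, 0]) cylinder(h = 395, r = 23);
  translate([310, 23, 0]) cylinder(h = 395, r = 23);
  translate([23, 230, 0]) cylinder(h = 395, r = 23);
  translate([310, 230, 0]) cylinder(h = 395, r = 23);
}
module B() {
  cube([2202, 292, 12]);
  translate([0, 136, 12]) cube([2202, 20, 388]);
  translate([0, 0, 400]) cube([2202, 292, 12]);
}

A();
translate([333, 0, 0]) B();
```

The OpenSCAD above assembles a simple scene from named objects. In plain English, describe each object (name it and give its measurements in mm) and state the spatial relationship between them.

A is a four-legged stool. The seat is a 333×253×39 mm slab whose top surface is at z = 434 mm; four round legs, each 46 mm in diameter, run from the floor (z = 0) to the underside of the seat, each leg's axis is inset half a diameter from the nearest pair of seat edges (so the leg's bounding box is flush with the corner).

B is an I-beam lying along x, 2202 mm long. Overall section height 412 mm. Two flanges 292 mm wide (y) and 12 mm thick, one on the floor and one at the top; a web 20 mm thick runs between them, centred on the flange width.

The I-beam is against the stool's +x side, with their −y faces flush.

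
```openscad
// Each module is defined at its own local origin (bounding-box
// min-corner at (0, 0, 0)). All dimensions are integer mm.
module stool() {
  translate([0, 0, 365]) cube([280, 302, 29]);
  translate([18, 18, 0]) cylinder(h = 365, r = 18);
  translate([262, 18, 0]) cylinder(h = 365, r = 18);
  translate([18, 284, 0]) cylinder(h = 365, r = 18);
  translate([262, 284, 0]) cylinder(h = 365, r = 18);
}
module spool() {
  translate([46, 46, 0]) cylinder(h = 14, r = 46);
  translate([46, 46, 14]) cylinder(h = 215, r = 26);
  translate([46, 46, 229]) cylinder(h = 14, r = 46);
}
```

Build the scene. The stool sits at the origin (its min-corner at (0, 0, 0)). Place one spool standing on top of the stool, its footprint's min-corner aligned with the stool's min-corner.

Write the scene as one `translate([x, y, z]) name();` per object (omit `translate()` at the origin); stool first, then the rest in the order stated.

stool();
translate([0, 0, 394]) spool();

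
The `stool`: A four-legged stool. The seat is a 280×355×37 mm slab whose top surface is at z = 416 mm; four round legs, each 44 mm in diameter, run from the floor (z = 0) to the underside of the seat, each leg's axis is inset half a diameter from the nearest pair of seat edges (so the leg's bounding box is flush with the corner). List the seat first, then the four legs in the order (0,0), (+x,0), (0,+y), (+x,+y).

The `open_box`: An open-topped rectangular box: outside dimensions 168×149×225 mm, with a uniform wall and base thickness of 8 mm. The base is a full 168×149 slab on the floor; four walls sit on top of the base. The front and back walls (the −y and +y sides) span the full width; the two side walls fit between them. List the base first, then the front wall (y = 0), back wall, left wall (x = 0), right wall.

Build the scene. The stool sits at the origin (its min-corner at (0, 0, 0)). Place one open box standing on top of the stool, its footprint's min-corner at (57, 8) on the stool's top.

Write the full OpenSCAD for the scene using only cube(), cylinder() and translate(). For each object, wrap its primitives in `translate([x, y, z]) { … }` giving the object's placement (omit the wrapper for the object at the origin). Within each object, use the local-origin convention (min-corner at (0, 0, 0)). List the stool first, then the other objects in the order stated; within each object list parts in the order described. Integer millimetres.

translate([0, 0, 379]) cube([280, 355, 37]);
translate([22, 22, 0]) cylinder(h = 379, r = 22);
translate([258, 22, 0]) cylinder(h = 379, r = 22);
translate([22, 333, 0]) cylinder(h = 379, r = 22);
translate([258, 333, 0]) cylinder(h = 379, r = 22);
translate([57, 8, 416]) {
  cube([168, 149, 8]);
  translate([0, 0, 8]) cube([168, 8, 217]);
  translate([0, 141, 8]) cube([168, 8, 217]);
  translate([0, 8, 8]) cube([8, 133, 217]);
  translate([160, 8, 8]) cube([8, 133, 217]);
}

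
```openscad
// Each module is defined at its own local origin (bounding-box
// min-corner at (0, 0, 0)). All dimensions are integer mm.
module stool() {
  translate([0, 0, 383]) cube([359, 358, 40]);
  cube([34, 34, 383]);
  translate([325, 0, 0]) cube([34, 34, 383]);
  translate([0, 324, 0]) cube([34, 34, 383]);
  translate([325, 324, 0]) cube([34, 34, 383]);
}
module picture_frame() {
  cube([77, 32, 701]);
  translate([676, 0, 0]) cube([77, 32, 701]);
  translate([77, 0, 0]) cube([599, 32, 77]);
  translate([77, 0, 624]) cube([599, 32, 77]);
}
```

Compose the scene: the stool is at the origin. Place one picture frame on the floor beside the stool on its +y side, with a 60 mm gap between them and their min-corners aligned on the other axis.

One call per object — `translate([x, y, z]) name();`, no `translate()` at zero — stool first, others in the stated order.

stool();
translate([0, 418, 0]) picture_frame();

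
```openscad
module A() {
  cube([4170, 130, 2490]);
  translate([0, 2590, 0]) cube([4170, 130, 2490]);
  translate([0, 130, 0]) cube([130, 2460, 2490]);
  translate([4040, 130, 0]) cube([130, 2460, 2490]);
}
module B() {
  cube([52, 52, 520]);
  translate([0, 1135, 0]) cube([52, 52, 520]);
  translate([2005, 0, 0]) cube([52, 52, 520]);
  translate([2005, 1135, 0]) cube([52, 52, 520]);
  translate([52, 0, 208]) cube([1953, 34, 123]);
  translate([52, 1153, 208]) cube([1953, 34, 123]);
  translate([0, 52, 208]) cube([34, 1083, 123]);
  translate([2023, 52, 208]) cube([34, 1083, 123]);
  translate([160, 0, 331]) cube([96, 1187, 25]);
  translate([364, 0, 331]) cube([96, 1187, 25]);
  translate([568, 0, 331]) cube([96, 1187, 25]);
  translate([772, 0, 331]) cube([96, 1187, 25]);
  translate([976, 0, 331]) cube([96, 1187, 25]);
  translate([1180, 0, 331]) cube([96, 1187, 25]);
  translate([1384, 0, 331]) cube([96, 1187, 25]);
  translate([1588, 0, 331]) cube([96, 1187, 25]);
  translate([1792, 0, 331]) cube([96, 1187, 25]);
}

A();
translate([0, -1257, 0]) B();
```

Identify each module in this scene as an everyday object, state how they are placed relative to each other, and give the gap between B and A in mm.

The bed frame's nearest face is 70 mm from the house frame's −y face.

A is a house frame. B is a bed frame. The bed frame is on the floor beside the house frame on its −y side. The gap between the bed frame and the house frame is 70 mm.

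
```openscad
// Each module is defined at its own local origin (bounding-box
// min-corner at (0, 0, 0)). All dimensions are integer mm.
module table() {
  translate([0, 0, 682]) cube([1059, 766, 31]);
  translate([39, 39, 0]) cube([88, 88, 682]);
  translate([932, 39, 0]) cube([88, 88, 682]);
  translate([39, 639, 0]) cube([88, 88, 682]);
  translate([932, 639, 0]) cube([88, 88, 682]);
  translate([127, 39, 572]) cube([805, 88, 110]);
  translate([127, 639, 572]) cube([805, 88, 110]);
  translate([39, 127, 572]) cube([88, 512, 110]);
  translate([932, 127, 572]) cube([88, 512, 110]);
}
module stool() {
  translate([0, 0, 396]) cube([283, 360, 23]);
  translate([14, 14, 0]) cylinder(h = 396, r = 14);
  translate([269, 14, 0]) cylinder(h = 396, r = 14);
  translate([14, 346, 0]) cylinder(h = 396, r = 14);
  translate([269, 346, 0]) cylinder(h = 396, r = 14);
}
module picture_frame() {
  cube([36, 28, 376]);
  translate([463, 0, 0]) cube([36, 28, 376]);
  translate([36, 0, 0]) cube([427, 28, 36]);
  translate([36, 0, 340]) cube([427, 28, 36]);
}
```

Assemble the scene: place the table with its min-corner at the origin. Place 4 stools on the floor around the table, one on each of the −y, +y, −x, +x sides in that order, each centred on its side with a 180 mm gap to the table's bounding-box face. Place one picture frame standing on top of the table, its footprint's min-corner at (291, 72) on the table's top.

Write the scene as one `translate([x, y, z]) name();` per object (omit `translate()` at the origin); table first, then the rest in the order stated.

table();
translate([388, -540, 0]) stool();
translate([388, 946, 0]) stool();
translate([-463, 203, 0]) stool();
translate([1239, 203, 0]) stool();
translate([291, 72, 713]) picture_frame();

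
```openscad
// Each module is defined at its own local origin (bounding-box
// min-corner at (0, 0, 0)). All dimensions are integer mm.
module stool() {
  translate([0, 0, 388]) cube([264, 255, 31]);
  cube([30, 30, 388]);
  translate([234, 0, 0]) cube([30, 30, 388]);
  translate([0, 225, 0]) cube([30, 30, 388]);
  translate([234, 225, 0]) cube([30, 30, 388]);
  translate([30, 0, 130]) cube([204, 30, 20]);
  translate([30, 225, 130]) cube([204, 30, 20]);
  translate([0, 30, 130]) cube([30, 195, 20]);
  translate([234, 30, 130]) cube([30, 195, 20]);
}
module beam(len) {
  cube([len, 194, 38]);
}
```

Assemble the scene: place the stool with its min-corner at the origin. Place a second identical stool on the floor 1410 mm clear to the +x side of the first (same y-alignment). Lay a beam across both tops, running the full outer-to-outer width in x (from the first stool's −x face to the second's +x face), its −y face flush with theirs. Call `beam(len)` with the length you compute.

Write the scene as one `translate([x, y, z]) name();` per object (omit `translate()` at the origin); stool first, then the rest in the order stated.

stool();
translate([1674, 0, 0]) stool();
translate([0, 0, 419]) beam(1938);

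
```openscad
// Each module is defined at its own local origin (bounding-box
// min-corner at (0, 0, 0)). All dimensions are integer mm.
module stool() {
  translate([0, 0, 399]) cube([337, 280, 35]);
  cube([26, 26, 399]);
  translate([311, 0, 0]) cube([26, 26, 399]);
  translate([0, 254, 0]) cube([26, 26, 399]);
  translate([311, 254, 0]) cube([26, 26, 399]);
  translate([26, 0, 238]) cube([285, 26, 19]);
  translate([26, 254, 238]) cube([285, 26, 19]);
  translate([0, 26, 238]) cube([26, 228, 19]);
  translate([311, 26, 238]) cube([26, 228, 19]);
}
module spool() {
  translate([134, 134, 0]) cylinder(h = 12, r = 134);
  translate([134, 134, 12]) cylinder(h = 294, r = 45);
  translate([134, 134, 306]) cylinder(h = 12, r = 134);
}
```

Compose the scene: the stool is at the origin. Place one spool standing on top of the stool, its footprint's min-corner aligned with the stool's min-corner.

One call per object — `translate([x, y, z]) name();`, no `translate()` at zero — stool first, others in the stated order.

stool();
translate([0, 0, 434]) spool();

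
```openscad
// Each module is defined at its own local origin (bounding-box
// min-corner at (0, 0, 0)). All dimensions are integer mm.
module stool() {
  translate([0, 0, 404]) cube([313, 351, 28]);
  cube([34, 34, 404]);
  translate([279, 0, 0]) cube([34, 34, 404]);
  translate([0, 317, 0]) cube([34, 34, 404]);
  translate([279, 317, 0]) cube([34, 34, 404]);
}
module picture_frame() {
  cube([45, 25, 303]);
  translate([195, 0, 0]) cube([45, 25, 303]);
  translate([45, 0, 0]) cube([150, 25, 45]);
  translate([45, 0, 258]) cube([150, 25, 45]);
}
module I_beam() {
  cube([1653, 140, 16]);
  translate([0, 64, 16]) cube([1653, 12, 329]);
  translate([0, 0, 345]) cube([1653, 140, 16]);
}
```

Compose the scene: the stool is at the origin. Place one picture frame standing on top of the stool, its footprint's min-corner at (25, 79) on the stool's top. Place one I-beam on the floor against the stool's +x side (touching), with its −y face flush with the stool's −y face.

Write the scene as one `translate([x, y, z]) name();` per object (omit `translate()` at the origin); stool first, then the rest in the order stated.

stool();
translate([25, 79, 432]) picture_frame();
translate([313, 0, 0]) I_beam();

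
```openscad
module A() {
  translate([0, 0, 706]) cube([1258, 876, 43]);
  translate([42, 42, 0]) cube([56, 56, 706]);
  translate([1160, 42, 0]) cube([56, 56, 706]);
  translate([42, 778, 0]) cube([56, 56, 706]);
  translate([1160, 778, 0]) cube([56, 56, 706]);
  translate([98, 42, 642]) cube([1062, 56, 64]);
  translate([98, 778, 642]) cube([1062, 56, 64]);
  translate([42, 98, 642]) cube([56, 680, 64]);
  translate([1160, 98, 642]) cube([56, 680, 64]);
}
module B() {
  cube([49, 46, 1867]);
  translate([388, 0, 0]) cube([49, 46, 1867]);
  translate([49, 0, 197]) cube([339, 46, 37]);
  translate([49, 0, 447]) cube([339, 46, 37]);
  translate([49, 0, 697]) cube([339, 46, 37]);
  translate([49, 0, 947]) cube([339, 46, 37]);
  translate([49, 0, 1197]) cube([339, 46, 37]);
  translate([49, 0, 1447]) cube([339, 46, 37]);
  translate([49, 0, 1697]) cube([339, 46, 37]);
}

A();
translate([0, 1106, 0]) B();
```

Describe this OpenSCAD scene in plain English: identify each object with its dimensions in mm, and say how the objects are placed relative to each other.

A is a table with a 1258×876 mm rectangular top, 43 mm thick, top surface at z = 749 mm, supported by four 56×56 mm square legs, each inset 42 mm from the nearest pair of top edges, running from the floor. Four apron rails, 56 mm thick and 64 mm tall, run between adjacent legs with their top edges flush with the underside of the top and their outer faces flush with the legs' outer faces.

B is a wooden ladder with two side rails of 49×46 mm section and 1867 mm height, set 437 mm apart overall. Between them run 7 rectangular rungs (46 mm deep, 37 mm thick), front faces flush with the rails' −y face. The bottom of the first rung is 197 mm above the floor and each subsequent rung is 250 mm higher than the one below.

The ladder is on the floor beside the table on its +y side.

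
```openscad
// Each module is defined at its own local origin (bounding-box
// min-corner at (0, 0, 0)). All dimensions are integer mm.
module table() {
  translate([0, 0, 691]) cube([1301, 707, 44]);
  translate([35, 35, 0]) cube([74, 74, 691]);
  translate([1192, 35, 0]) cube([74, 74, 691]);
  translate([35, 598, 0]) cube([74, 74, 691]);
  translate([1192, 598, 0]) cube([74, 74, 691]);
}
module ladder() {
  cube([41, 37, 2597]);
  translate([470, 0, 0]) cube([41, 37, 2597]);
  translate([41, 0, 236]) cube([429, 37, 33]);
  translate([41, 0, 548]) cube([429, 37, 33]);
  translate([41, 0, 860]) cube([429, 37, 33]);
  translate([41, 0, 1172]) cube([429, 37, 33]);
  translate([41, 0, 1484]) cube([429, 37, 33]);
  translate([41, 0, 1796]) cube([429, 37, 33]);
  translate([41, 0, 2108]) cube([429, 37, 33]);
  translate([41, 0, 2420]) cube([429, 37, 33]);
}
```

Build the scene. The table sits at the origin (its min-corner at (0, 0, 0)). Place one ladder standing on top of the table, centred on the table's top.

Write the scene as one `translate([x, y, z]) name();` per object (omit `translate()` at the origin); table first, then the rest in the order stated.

table();
translate([395, 335, 735]) ladder();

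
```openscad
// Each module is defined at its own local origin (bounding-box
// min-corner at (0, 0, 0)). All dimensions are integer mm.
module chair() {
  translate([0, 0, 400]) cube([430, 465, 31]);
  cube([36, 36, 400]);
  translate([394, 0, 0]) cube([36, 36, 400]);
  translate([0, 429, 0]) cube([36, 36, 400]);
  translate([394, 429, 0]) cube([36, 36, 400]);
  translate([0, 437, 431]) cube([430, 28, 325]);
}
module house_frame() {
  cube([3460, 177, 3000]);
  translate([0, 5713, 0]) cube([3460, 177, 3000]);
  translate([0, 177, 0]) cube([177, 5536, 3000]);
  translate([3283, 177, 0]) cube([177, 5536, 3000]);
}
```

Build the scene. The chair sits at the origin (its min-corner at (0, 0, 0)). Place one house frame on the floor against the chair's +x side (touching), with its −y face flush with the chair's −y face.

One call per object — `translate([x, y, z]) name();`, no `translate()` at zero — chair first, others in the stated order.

chair();
translate([430, 0, 0]) house_frame();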